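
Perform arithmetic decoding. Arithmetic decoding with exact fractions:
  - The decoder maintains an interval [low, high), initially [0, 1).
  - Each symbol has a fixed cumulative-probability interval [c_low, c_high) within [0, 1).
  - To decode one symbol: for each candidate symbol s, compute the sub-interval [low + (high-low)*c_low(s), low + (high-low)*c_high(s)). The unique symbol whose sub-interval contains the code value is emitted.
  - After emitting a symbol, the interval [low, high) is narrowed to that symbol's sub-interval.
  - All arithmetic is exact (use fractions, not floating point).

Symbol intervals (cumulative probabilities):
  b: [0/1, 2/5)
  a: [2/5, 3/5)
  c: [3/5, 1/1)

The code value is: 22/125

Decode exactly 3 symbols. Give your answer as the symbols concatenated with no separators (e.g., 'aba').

Answer: bab

Derivation:
Step 1: interval [0/1, 1/1), width = 1/1 - 0/1 = 1/1
  'b': [0/1 + 1/1*0/1, 0/1 + 1/1*2/5) = [0/1, 2/5) <- contains code 22/125
  'a': [0/1 + 1/1*2/5, 0/1 + 1/1*3/5) = [2/5, 3/5)
  'c': [0/1 + 1/1*3/5, 0/1 + 1/1*1/1) = [3/5, 1/1)
  emit 'b', narrow to [0/1, 2/5)
Step 2: interval [0/1, 2/5), width = 2/5 - 0/1 = 2/5
  'b': [0/1 + 2/5*0/1, 0/1 + 2/5*2/5) = [0/1, 4/25)
  'a': [0/1 + 2/5*2/5, 0/1 + 2/5*3/5) = [4/25, 6/25) <- contains code 22/125
  'c': [0/1 + 2/5*3/5, 0/1 + 2/5*1/1) = [6/25, 2/5)
  emit 'a', narrow to [4/25, 6/25)
Step 3: interval [4/25, 6/25), width = 6/25 - 4/25 = 2/25
  'b': [4/25 + 2/25*0/1, 4/25 + 2/25*2/5) = [4/25, 24/125) <- contains code 22/125
  'a': [4/25 + 2/25*2/5, 4/25 + 2/25*3/5) = [24/125, 26/125)
  'c': [4/25 + 2/25*3/5, 4/25 + 2/25*1/1) = [26/125, 6/25)
  emit 'b', narrow to [4/25, 24/125)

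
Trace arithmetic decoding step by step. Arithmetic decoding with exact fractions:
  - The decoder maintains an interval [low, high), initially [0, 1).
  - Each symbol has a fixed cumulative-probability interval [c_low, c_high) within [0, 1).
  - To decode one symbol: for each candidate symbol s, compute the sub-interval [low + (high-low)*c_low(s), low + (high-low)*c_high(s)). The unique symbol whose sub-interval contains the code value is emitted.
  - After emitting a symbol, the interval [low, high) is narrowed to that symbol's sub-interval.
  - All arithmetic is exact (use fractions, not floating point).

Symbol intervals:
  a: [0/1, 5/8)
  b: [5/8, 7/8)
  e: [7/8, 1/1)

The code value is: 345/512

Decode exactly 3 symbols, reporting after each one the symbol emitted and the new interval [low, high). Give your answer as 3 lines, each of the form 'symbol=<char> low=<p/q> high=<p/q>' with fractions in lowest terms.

Step 1: interval [0/1, 1/1), width = 1/1 - 0/1 = 1/1
  'a': [0/1 + 1/1*0/1, 0/1 + 1/1*5/8) = [0/1, 5/8)
  'b': [0/1 + 1/1*5/8, 0/1 + 1/1*7/8) = [5/8, 7/8) <- contains code 345/512
  'e': [0/1 + 1/1*7/8, 0/1 + 1/1*1/1) = [7/8, 1/1)
  emit 'b', narrow to [5/8, 7/8)
Step 2: interval [5/8, 7/8), width = 7/8 - 5/8 = 1/4
  'a': [5/8 + 1/4*0/1, 5/8 + 1/4*5/8) = [5/8, 25/32) <- contains code 345/512
  'b': [5/8 + 1/4*5/8, 5/8 + 1/4*7/8) = [25/32, 27/32)
  'e': [5/8 + 1/4*7/8, 5/8 + 1/4*1/1) = [27/32, 7/8)
  emit 'a', narrow to [5/8, 25/32)
Step 3: interval [5/8, 25/32), width = 25/32 - 5/8 = 5/32
  'a': [5/8 + 5/32*0/1, 5/8 + 5/32*5/8) = [5/8, 185/256) <- contains code 345/512
  'b': [5/8 + 5/32*5/8, 5/8 + 5/32*7/8) = [185/256, 195/256)
  'e': [5/8 + 5/32*7/8, 5/8 + 5/32*1/1) = [195/256, 25/32)
  emit 'a', narrow to [5/8, 185/256)

Answer: symbol=b low=5/8 high=7/8
symbol=a low=5/8 high=25/32
symbol=a low=5/8 high=185/256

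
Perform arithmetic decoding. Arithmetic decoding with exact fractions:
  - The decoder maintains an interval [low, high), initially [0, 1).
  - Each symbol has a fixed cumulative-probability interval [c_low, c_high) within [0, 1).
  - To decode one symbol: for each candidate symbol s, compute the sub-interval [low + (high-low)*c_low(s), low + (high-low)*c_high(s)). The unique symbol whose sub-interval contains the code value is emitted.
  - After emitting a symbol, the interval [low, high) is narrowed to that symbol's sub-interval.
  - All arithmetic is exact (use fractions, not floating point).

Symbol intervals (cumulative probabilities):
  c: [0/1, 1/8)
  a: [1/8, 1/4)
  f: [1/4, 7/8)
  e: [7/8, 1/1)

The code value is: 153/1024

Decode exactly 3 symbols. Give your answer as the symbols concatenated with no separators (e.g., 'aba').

Step 1: interval [0/1, 1/1), width = 1/1 - 0/1 = 1/1
  'c': [0/1 + 1/1*0/1, 0/1 + 1/1*1/8) = [0/1, 1/8)
  'a': [0/1 + 1/1*1/8, 0/1 + 1/1*1/4) = [1/8, 1/4) <- contains code 153/1024
  'f': [0/1 + 1/1*1/4, 0/1 + 1/1*7/8) = [1/4, 7/8)
  'e': [0/1 + 1/1*7/8, 0/1 + 1/1*1/1) = [7/8, 1/1)
  emit 'a', narrow to [1/8, 1/4)
Step 2: interval [1/8, 1/4), width = 1/4 - 1/8 = 1/8
  'c': [1/8 + 1/8*0/1, 1/8 + 1/8*1/8) = [1/8, 9/64)
  'a': [1/8 + 1/8*1/8, 1/8 + 1/8*1/4) = [9/64, 5/32) <- contains code 153/1024
  'f': [1/8 + 1/8*1/4, 1/8 + 1/8*7/8) = [5/32, 15/64)
  'e': [1/8 + 1/8*7/8, 1/8 + 1/8*1/1) = [15/64, 1/4)
  emit 'a', narrow to [9/64, 5/32)
Step 3: interval [9/64, 5/32), width = 5/32 - 9/64 = 1/64
  'c': [9/64 + 1/64*0/1, 9/64 + 1/64*1/8) = [9/64, 73/512)
  'a': [9/64 + 1/64*1/8, 9/64 + 1/64*1/4) = [73/512, 37/256)
  'f': [9/64 + 1/64*1/4, 9/64 + 1/64*7/8) = [37/256, 79/512) <- contains code 153/1024
  'e': [9/64 + 1/64*7/8, 9/64 + 1/64*1/1) = [79/512, 5/32)
  emit 'f', narrow to [37/256, 79/512)

Answer: aaf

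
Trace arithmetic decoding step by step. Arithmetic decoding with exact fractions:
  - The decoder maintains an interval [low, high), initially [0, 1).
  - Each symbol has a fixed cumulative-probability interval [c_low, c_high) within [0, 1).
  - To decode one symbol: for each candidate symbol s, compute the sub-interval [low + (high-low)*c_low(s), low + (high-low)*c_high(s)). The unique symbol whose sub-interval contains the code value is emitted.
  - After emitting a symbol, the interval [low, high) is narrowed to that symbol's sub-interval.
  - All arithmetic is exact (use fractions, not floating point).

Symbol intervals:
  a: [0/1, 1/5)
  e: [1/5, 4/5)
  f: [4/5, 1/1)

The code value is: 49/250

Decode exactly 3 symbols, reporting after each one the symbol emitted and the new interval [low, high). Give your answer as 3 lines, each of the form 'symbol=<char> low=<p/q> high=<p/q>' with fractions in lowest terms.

Answer: symbol=a low=0/1 high=1/5
symbol=f low=4/25 high=1/5
symbol=f low=24/125 high=1/5

Derivation:
Step 1: interval [0/1, 1/1), width = 1/1 - 0/1 = 1/1
  'a': [0/1 + 1/1*0/1, 0/1 + 1/1*1/5) = [0/1, 1/5) <- contains code 49/250
  'e': [0/1 + 1/1*1/5, 0/1 + 1/1*4/5) = [1/5, 4/5)
  'f': [0/1 + 1/1*4/5, 0/1 + 1/1*1/1) = [4/5, 1/1)
  emit 'a', narrow to [0/1, 1/5)
Step 2: interval [0/1, 1/5), width = 1/5 - 0/1 = 1/5
  'a': [0/1 + 1/5*0/1, 0/1 + 1/5*1/5) = [0/1, 1/25)
  'e': [0/1 + 1/5*1/5, 0/1 + 1/5*4/5) = [1/25, 4/25)
  'f': [0/1 + 1/5*4/5, 0/1 + 1/5*1/1) = [4/25, 1/5) <- contains code 49/250
  emit 'f', narrow to [4/25, 1/5)
Step 3: interval [4/25, 1/5), width = 1/5 - 4/25 = 1/25
  'a': [4/25 + 1/25*0/1, 4/25 + 1/25*1/5) = [4/25, 21/125)
  'e': [4/25 + 1/25*1/5, 4/25 + 1/25*4/5) = [21/125, 24/125)
  'f': [4/25 + 1/25*4/5, 4/25 + 1/25*1/1) = [24/125, 1/5) <- contains code 49/250
  emit 'f', narrow to [24/125, 1/5)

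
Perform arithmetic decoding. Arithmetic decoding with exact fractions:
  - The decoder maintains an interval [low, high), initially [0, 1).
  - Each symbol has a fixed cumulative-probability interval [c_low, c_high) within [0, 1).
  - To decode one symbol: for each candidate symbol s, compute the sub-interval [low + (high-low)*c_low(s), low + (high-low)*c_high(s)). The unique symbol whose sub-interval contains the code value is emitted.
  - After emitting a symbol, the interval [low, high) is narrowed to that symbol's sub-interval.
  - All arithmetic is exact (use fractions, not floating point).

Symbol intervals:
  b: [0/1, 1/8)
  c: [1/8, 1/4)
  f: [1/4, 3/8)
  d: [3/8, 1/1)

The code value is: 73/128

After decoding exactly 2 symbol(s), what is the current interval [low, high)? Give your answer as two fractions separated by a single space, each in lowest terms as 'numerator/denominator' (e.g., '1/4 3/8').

Step 1: interval [0/1, 1/1), width = 1/1 - 0/1 = 1/1
  'b': [0/1 + 1/1*0/1, 0/1 + 1/1*1/8) = [0/1, 1/8)
  'c': [0/1 + 1/1*1/8, 0/1 + 1/1*1/4) = [1/8, 1/4)
  'f': [0/1 + 1/1*1/4, 0/1 + 1/1*3/8) = [1/4, 3/8)
  'd': [0/1 + 1/1*3/8, 0/1 + 1/1*1/1) = [3/8, 1/1) <- contains code 73/128
  emit 'd', narrow to [3/8, 1/1)
Step 2: interval [3/8, 1/1), width = 1/1 - 3/8 = 5/8
  'b': [3/8 + 5/8*0/1, 3/8 + 5/8*1/8) = [3/8, 29/64)
  'c': [3/8 + 5/8*1/8, 3/8 + 5/8*1/4) = [29/64, 17/32)
  'f': [3/8 + 5/8*1/4, 3/8 + 5/8*3/8) = [17/32, 39/64) <- contains code 73/128
  'd': [3/8 + 5/8*3/8, 3/8 + 5/8*1/1) = [39/64, 1/1)
  emit 'f', narrow to [17/32, 39/64)

Answer: 17/32 39/64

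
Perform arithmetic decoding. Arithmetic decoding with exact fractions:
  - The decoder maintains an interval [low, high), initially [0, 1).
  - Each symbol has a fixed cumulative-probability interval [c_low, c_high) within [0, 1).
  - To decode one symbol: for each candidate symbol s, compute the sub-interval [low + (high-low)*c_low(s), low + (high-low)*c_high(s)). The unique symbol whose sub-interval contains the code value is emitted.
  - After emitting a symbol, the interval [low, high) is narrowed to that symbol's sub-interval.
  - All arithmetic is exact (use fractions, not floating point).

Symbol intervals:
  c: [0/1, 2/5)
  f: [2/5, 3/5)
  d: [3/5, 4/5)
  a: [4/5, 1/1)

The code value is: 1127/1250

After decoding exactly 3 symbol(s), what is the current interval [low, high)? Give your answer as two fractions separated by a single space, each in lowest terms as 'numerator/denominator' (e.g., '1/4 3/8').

Answer: 112/125 113/125

Derivation:
Step 1: interval [0/1, 1/1), width = 1/1 - 0/1 = 1/1
  'c': [0/1 + 1/1*0/1, 0/1 + 1/1*2/5) = [0/1, 2/5)
  'f': [0/1 + 1/1*2/5, 0/1 + 1/1*3/5) = [2/5, 3/5)
  'd': [0/1 + 1/1*3/5, 0/1 + 1/1*4/5) = [3/5, 4/5)
  'a': [0/1 + 1/1*4/5, 0/1 + 1/1*1/1) = [4/5, 1/1) <- contains code 1127/1250
  emit 'a', narrow to [4/5, 1/1)
Step 2: interval [4/5, 1/1), width = 1/1 - 4/5 = 1/5
  'c': [4/5 + 1/5*0/1, 4/5 + 1/5*2/5) = [4/5, 22/25)
  'f': [4/5 + 1/5*2/5, 4/5 + 1/5*3/5) = [22/25, 23/25) <- contains code 1127/1250
  'd': [4/5 + 1/5*3/5, 4/5 + 1/5*4/5) = [23/25, 24/25)
  'a': [4/5 + 1/5*4/5, 4/5 + 1/5*1/1) = [24/25, 1/1)
  emit 'f', narrow to [22/25, 23/25)
Step 3: interval [22/25, 23/25), width = 23/25 - 22/25 = 1/25
  'c': [22/25 + 1/25*0/1, 22/25 + 1/25*2/5) = [22/25, 112/125)
  'f': [22/25 + 1/25*2/5, 22/25 + 1/25*3/5) = [112/125, 113/125) <- contains code 1127/1250
  'd': [22/25 + 1/25*3/5, 22/25 + 1/25*4/5) = [113/125, 114/125)
  'a': [22/25 + 1/25*4/5, 22/25 + 1/25*1/1) = [114/125, 23/25)
  emit 'f', narrow to [112/125, 113/125)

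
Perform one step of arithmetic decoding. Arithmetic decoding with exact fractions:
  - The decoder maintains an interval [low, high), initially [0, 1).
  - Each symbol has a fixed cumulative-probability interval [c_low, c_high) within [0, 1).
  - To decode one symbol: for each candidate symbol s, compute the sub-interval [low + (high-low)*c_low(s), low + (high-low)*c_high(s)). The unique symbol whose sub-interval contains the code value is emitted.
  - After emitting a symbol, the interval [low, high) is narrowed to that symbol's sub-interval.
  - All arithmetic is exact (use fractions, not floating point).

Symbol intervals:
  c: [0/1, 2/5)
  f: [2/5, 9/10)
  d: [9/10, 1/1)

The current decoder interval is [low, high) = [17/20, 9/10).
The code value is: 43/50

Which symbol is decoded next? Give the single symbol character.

Answer: c

Derivation:
Interval width = high − low = 9/10 − 17/20 = 1/20
Scaled code = (code − low) / width = (43/50 − 17/20) / 1/20 = 1/5
  c: [0/1, 2/5) ← scaled code falls here ✓
  f: [2/5, 9/10) 
  d: [9/10, 1/1) 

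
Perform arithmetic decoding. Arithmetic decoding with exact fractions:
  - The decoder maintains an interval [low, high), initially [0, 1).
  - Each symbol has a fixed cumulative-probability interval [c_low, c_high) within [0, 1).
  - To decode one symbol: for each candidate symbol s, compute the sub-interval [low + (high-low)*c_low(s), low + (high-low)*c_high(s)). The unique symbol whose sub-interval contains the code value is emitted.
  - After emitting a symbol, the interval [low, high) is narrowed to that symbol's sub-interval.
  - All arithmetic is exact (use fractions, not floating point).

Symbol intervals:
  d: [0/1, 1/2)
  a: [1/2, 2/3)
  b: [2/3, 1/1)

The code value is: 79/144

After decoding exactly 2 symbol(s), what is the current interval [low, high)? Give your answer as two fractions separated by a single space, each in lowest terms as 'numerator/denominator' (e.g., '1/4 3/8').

Step 1: interval [0/1, 1/1), width = 1/1 - 0/1 = 1/1
  'd': [0/1 + 1/1*0/1, 0/1 + 1/1*1/2) = [0/1, 1/2)
  'a': [0/1 + 1/1*1/2, 0/1 + 1/1*2/3) = [1/2, 2/3) <- contains code 79/144
  'b': [0/1 + 1/1*2/3, 0/1 + 1/1*1/1) = [2/3, 1/1)
  emit 'a', narrow to [1/2, 2/3)
Step 2: interval [1/2, 2/3), width = 2/3 - 1/2 = 1/6
  'd': [1/2 + 1/6*0/1, 1/2 + 1/6*1/2) = [1/2, 7/12) <- contains code 79/144
  'a': [1/2 + 1/6*1/2, 1/2 + 1/6*2/3) = [7/12, 11/18)
  'b': [1/2 + 1/6*2/3, 1/2 + 1/6*1/1) = [11/18, 2/3)
  emit 'd', narrow to [1/2, 7/12)

Answer: 1/2 7/12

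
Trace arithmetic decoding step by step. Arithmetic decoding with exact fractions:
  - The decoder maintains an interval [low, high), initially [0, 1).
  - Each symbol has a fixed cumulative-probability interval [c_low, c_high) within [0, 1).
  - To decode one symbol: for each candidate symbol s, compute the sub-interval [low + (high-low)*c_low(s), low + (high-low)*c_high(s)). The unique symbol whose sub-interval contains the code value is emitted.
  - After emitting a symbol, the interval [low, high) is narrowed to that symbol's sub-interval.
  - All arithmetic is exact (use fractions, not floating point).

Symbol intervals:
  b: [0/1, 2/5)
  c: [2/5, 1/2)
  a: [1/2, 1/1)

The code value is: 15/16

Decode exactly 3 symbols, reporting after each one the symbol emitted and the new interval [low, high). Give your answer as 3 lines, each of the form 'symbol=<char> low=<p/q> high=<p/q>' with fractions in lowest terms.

Answer: symbol=a low=1/2 high=1/1
symbol=a low=3/4 high=1/1
symbol=a low=7/8 high=1/1

Derivation:
Step 1: interval [0/1, 1/1), width = 1/1 - 0/1 = 1/1
  'b': [0/1 + 1/1*0/1, 0/1 + 1/1*2/5) = [0/1, 2/5)
  'c': [0/1 + 1/1*2/5, 0/1 + 1/1*1/2) = [2/5, 1/2)
  'a': [0/1 + 1/1*1/2, 0/1 + 1/1*1/1) = [1/2, 1/1) <- contains code 15/16
  emit 'a', narrow to [1/2, 1/1)
Step 2: interval [1/2, 1/1), width = 1/1 - 1/2 = 1/2
  'b': [1/2 + 1/2*0/1, 1/2 + 1/2*2/5) = [1/2, 7/10)
  'c': [1/2 + 1/2*2/5, 1/2 + 1/2*1/2) = [7/10, 3/4)
  'a': [1/2 + 1/2*1/2, 1/2 + 1/2*1/1) = [3/4, 1/1) <- contains code 15/16
  emit 'a', narrow to [3/4, 1/1)
Step 3: interval [3/4, 1/1), width = 1/1 - 3/4 = 1/4
  'b': [3/4 + 1/4*0/1, 3/4 + 1/4*2/5) = [3/4, 17/20)
  'c': [3/4 + 1/4*2/5, 3/4 + 1/4*1/2) = [17/20, 7/8)
  'a': [3/4 + 1/4*1/2, 3/4 + 1/4*1/1) = [7/8, 1/1) <- contains code 15/16
  emit 'a', narrow to [7/8, 1/1)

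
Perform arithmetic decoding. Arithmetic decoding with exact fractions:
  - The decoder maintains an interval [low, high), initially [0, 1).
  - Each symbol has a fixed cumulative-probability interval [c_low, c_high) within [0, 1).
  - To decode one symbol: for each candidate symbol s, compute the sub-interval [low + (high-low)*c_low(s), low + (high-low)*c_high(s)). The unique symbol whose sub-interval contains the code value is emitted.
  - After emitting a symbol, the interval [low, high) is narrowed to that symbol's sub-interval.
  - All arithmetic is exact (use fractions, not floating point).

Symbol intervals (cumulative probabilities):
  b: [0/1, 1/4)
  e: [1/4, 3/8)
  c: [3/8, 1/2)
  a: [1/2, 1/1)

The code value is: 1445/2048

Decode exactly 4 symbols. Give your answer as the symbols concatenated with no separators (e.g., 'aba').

Answer: acee

Derivation:
Step 1: interval [0/1, 1/1), width = 1/1 - 0/1 = 1/1
  'b': [0/1 + 1/1*0/1, 0/1 + 1/1*1/4) = [0/1, 1/4)
  'e': [0/1 + 1/1*1/4, 0/1 + 1/1*3/8) = [1/4, 3/8)
  'c': [0/1 + 1/1*3/8, 0/1 + 1/1*1/2) = [3/8, 1/2)
  'a': [0/1 + 1/1*1/2, 0/1 + 1/1*1/1) = [1/2, 1/1) <- contains code 1445/2048
  emit 'a', narrow to [1/2, 1/1)
Step 2: interval [1/2, 1/1), width = 1/1 - 1/2 = 1/2
  'b': [1/2 + 1/2*0/1, 1/2 + 1/2*1/4) = [1/2, 5/8)
  'e': [1/2 + 1/2*1/4, 1/2 + 1/2*3/8) = [5/8, 11/16)
  'c': [1/2 + 1/2*3/8, 1/2 + 1/2*1/2) = [11/16, 3/4) <- contains code 1445/2048
  'a': [1/2 + 1/2*1/2, 1/2 + 1/2*1/1) = [3/4, 1/1)
  emit 'c', narrow to [11/16, 3/4)
Step 3: interval [11/16, 3/4), width = 3/4 - 11/16 = 1/16
  'b': [11/16 + 1/16*0/1, 11/16 + 1/16*1/4) = [11/16, 45/64)
  'e': [11/16 + 1/16*1/4, 11/16 + 1/16*3/8) = [45/64, 91/128) <- contains code 1445/2048
  'c': [11/16 + 1/16*3/8, 11/16 + 1/16*1/2) = [91/128, 23/32)
  'a': [11/16 + 1/16*1/2, 11/16 + 1/16*1/1) = [23/32, 3/4)
  emit 'e', narrow to [45/64, 91/128)
Step 4: interval [45/64, 91/128), width = 91/128 - 45/64 = 1/128
  'b': [45/64 + 1/128*0/1, 45/64 + 1/128*1/4) = [45/64, 361/512)
  'e': [45/64 + 1/128*1/4, 45/64 + 1/128*3/8) = [361/512, 723/1024) <- contains code 1445/2048
  'c': [45/64 + 1/128*3/8, 45/64 + 1/128*1/2) = [723/1024, 181/256)
  'a': [45/64 + 1/128*1/2, 45/64 + 1/128*1/1) = [181/256, 91/128)
  emit 'e', narrow to [361/512, 723/1024)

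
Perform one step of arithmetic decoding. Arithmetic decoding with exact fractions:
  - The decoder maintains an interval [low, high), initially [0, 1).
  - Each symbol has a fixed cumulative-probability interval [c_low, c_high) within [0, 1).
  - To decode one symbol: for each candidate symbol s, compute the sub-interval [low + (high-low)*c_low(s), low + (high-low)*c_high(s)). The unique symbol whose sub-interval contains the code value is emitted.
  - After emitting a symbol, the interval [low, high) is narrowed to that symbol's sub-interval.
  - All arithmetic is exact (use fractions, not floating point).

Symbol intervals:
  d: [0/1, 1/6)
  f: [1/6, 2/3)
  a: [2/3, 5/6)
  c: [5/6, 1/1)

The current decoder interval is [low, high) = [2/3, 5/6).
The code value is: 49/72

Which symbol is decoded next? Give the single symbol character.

Answer: d

Derivation:
Interval width = high − low = 5/6 − 2/3 = 1/6
Scaled code = (code − low) / width = (49/72 − 2/3) / 1/6 = 1/12
  d: [0/1, 1/6) ← scaled code falls here ✓
  f: [1/6, 2/3) 
  a: [2/3, 5/6) 
  c: [5/6, 1/1) 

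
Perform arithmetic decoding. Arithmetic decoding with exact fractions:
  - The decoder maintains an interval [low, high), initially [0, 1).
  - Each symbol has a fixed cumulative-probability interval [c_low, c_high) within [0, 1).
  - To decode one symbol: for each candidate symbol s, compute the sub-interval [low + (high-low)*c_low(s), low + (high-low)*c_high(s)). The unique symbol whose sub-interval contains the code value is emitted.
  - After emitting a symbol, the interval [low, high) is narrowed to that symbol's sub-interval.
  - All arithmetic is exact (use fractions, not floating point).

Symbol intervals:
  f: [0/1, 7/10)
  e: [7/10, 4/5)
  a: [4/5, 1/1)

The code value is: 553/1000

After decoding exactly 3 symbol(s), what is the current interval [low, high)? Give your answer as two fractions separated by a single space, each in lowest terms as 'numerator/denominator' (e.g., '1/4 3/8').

Step 1: interval [0/1, 1/1), width = 1/1 - 0/1 = 1/1
  'f': [0/1 + 1/1*0/1, 0/1 + 1/1*7/10) = [0/1, 7/10) <- contains code 553/1000
  'e': [0/1 + 1/1*7/10, 0/1 + 1/1*4/5) = [7/10, 4/5)
  'a': [0/1 + 1/1*4/5, 0/1 + 1/1*1/1) = [4/5, 1/1)
  emit 'f', narrow to [0/1, 7/10)
Step 2: interval [0/1, 7/10), width = 7/10 - 0/1 = 7/10
  'f': [0/1 + 7/10*0/1, 0/1 + 7/10*7/10) = [0/1, 49/100)
  'e': [0/1 + 7/10*7/10, 0/1 + 7/10*4/5) = [49/100, 14/25) <- contains code 553/1000
  'a': [0/1 + 7/10*4/5, 0/1 + 7/10*1/1) = [14/25, 7/10)
  emit 'e', narrow to [49/100, 14/25)
Step 3: interval [49/100, 14/25), width = 14/25 - 49/100 = 7/100
  'f': [49/100 + 7/100*0/1, 49/100 + 7/100*7/10) = [49/100, 539/1000)
  'e': [49/100 + 7/100*7/10, 49/100 + 7/100*4/5) = [539/1000, 273/500)
  'a': [49/100 + 7/100*4/5, 49/100 + 7/100*1/1) = [273/500, 14/25) <- contains code 553/1000
  emit 'a', narrow to [273/500, 14/25)

Answer: 273/500 14/25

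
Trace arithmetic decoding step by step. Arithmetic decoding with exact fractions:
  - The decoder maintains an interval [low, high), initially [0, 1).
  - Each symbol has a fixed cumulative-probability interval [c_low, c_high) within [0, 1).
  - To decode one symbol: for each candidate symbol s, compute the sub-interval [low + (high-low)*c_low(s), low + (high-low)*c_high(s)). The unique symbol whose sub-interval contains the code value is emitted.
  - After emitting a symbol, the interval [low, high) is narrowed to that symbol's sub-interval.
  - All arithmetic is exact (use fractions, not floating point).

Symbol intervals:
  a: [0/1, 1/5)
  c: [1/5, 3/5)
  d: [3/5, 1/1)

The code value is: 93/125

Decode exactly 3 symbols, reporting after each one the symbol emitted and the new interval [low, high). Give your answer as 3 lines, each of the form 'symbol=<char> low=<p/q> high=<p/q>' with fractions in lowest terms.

Answer: symbol=d low=3/5 high=1/1
symbol=c low=17/25 high=21/25
symbol=c low=89/125 high=97/125

Derivation:
Step 1: interval [0/1, 1/1), width = 1/1 - 0/1 = 1/1
  'a': [0/1 + 1/1*0/1, 0/1 + 1/1*1/5) = [0/1, 1/5)
  'c': [0/1 + 1/1*1/5, 0/1 + 1/1*3/5) = [1/5, 3/5)
  'd': [0/1 + 1/1*3/5, 0/1 + 1/1*1/1) = [3/5, 1/1) <- contains code 93/125
  emit 'd', narrow to [3/5, 1/1)
Step 2: interval [3/5, 1/1), width = 1/1 - 3/5 = 2/5
  'a': [3/5 + 2/5*0/1, 3/5 + 2/5*1/5) = [3/5, 17/25)
  'c': [3/5 + 2/5*1/5, 3/5 + 2/5*3/5) = [17/25, 21/25) <- contains code 93/125
  'd': [3/5 + 2/5*3/5, 3/5 + 2/5*1/1) = [21/25, 1/1)
  emit 'c', narrow to [17/25, 21/25)
Step 3: interval [17/25, 21/25), width = 21/25 - 17/25 = 4/25
  'a': [17/25 + 4/25*0/1, 17/25 + 4/25*1/5) = [17/25, 89/125)
  'c': [17/25 + 4/25*1/5, 17/25 + 4/25*3/5) = [89/125, 97/125) <- contains code 93/125
  'd': [17/25 + 4/25*3/5, 17/25 + 4/25*1/1) = [97/125, 21/25)
  emit 'c', narrow to [89/125, 97/125)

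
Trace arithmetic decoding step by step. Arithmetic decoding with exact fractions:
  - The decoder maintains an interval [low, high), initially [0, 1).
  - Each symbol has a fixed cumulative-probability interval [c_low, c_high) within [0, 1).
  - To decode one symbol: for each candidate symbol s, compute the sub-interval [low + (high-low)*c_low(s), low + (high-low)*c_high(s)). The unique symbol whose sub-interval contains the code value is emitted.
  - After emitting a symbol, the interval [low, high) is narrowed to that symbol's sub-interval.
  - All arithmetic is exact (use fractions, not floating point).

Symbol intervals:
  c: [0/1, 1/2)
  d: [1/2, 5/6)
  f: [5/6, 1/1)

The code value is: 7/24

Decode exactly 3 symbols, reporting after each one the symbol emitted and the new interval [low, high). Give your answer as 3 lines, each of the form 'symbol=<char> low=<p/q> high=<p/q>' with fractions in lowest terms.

Step 1: interval [0/1, 1/1), width = 1/1 - 0/1 = 1/1
  'c': [0/1 + 1/1*0/1, 0/1 + 1/1*1/2) = [0/1, 1/2) <- contains code 7/24
  'd': [0/1 + 1/1*1/2, 0/1 + 1/1*5/6) = [1/2, 5/6)
  'f': [0/1 + 1/1*5/6, 0/1 + 1/1*1/1) = [5/6, 1/1)
  emit 'c', narrow to [0/1, 1/2)
Step 2: interval [0/1, 1/2), width = 1/2 - 0/1 = 1/2
  'c': [0/1 + 1/2*0/1, 0/1 + 1/2*1/2) = [0/1, 1/4)
  'd': [0/1 + 1/2*1/2, 0/1 + 1/2*5/6) = [1/4, 5/12) <- contains code 7/24
  'f': [0/1 + 1/2*5/6, 0/1 + 1/2*1/1) = [5/12, 1/2)
  emit 'd', narrow to [1/4, 5/12)
Step 3: interval [1/4, 5/12), width = 5/12 - 1/4 = 1/6
  'c': [1/4 + 1/6*0/1, 1/4 + 1/6*1/2) = [1/4, 1/3) <- contains code 7/24
  'd': [1/4 + 1/6*1/2, 1/4 + 1/6*5/6) = [1/3, 7/18)
  'f': [1/4 + 1/6*5/6, 1/4 + 1/6*1/1) = [7/18, 5/12)
  emit 'c', narrow to [1/4, 1/3)

Answer: symbol=c low=0/1 high=1/2
symbol=d low=1/4 high=5/12
symbol=c low=1/4 high=1/3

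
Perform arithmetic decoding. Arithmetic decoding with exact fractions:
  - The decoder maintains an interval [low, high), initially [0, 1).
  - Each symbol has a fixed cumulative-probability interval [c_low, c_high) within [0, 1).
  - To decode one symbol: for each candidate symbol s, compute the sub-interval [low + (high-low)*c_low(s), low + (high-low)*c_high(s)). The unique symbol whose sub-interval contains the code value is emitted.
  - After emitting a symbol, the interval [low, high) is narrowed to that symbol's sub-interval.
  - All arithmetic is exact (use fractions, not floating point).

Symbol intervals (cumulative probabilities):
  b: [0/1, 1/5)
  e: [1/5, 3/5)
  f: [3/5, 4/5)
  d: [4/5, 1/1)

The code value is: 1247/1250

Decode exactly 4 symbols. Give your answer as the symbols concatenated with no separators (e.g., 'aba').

Answer: dddf

Derivation:
Step 1: interval [0/1, 1/1), width = 1/1 - 0/1 = 1/1
  'b': [0/1 + 1/1*0/1, 0/1 + 1/1*1/5) = [0/1, 1/5)
  'e': [0/1 + 1/1*1/5, 0/1 + 1/1*3/5) = [1/5, 3/5)
  'f': [0/1 + 1/1*3/5, 0/1 + 1/1*4/5) = [3/5, 4/5)
  'd': [0/1 + 1/1*4/5, 0/1 + 1/1*1/1) = [4/5, 1/1) <- contains code 1247/1250
  emit 'd', narrow to [4/5, 1/1)
Step 2: interval [4/5, 1/1), width = 1/1 - 4/5 = 1/5
  'b': [4/5 + 1/5*0/1, 4/5 + 1/5*1/5) = [4/5, 21/25)
  'e': [4/5 + 1/5*1/5, 4/5 + 1/5*3/5) = [21/25, 23/25)
  'f': [4/5 + 1/5*3/5, 4/5 + 1/5*4/5) = [23/25, 24/25)
  'd': [4/5 + 1/5*4/5, 4/5 + 1/5*1/1) = [24/25, 1/1) <- contains code 1247/1250
  emit 'd', narrow to [24/25, 1/1)
Step 3: interval [24/25, 1/1), width = 1/1 - 24/25 = 1/25
  'b': [24/25 + 1/25*0/1, 24/25 + 1/25*1/5) = [24/25, 121/125)
  'e': [24/25 + 1/25*1/5, 24/25 + 1/25*3/5) = [121/125, 123/125)
  'f': [24/25 + 1/25*3/5, 24/25 + 1/25*4/5) = [123/125, 124/125)
  'd': [24/25 + 1/25*4/5, 24/25 + 1/25*1/1) = [124/125, 1/1) <- contains code 1247/1250
  emit 'd', narrow to [124/125, 1/1)
Step 4: interval [124/125, 1/1), width = 1/1 - 124/125 = 1/125
  'b': [124/125 + 1/125*0/1, 124/125 + 1/125*1/5) = [124/125, 621/625)
  'e': [124/125 + 1/125*1/5, 124/125 + 1/125*3/5) = [621/625, 623/625)
  'f': [124/125 + 1/125*3/5, 124/125 + 1/125*4/5) = [623/625, 624/625) <- contains code 1247/1250
  'd': [124/125 + 1/125*4/5, 124/125 + 1/125*1/1) = [624/625, 1/1)
  emit 'f', narrow to [623/625, 624/625)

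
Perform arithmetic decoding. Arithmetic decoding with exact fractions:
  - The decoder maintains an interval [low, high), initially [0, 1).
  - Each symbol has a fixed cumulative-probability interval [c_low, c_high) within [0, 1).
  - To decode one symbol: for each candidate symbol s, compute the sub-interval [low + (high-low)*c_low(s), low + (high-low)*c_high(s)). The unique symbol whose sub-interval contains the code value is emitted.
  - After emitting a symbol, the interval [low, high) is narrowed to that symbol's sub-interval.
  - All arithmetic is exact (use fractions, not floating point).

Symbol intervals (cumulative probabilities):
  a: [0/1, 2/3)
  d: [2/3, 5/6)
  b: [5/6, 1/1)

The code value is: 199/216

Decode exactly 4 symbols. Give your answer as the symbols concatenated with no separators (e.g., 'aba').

Step 1: interval [0/1, 1/1), width = 1/1 - 0/1 = 1/1
  'a': [0/1 + 1/1*0/1, 0/1 + 1/1*2/3) = [0/1, 2/3)
  'd': [0/1 + 1/1*2/3, 0/1 + 1/1*5/6) = [2/3, 5/6)
  'b': [0/1 + 1/1*5/6, 0/1 + 1/1*1/1) = [5/6, 1/1) <- contains code 199/216
  emit 'b', narrow to [5/6, 1/1)
Step 2: interval [5/6, 1/1), width = 1/1 - 5/6 = 1/6
  'a': [5/6 + 1/6*0/1, 5/6 + 1/6*2/3) = [5/6, 17/18) <- contains code 199/216
  'd': [5/6 + 1/6*2/3, 5/6 + 1/6*5/6) = [17/18, 35/36)
  'b': [5/6 + 1/6*5/6, 5/6 + 1/6*1/1) = [35/36, 1/1)
  emit 'a', narrow to [5/6, 17/18)
Step 3: interval [5/6, 17/18), width = 17/18 - 5/6 = 1/9
  'a': [5/6 + 1/9*0/1, 5/6 + 1/9*2/3) = [5/6, 49/54)
  'd': [5/6 + 1/9*2/3, 5/6 + 1/9*5/6) = [49/54, 25/27) <- contains code 199/216
  'b': [5/6 + 1/9*5/6, 5/6 + 1/9*1/1) = [25/27, 17/18)
  emit 'd', narrow to [49/54, 25/27)
Step 4: interval [49/54, 25/27), width = 25/27 - 49/54 = 1/54
  'a': [49/54 + 1/54*0/1, 49/54 + 1/54*2/3) = [49/54, 149/162)
  'd': [49/54 + 1/54*2/3, 49/54 + 1/54*5/6) = [149/162, 299/324) <- contains code 199/216
  'b': [49/54 + 1/54*5/6, 49/54 + 1/54*1/1) = [299/324, 25/27)
  emit 'd', narrow to [149/162, 299/324)

Answer: badd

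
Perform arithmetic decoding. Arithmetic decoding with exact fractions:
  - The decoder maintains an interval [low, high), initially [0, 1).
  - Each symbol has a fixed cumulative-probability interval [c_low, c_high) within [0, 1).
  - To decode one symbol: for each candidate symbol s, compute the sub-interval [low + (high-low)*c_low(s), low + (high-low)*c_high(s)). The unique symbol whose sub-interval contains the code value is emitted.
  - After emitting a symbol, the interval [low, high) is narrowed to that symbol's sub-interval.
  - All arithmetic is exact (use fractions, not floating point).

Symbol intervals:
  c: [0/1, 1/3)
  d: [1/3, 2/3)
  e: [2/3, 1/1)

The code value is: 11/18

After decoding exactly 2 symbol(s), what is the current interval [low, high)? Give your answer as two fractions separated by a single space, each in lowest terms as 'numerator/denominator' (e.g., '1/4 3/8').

Answer: 5/9 2/3

Derivation:
Step 1: interval [0/1, 1/1), width = 1/1 - 0/1 = 1/1
  'c': [0/1 + 1/1*0/1, 0/1 + 1/1*1/3) = [0/1, 1/3)
  'd': [0/1 + 1/1*1/3, 0/1 + 1/1*2/3) = [1/3, 2/3) <- contains code 11/18
  'e': [0/1 + 1/1*2/3, 0/1 + 1/1*1/1) = [2/3, 1/1)
  emit 'd', narrow to [1/3, 2/3)
Step 2: interval [1/3, 2/3), width = 2/3 - 1/3 = 1/3
  'c': [1/3 + 1/3*0/1, 1/3 + 1/3*1/3) = [1/3, 4/9)
  'd': [1/3 + 1/3*1/3, 1/3 + 1/3*2/3) = [4/9, 5/9)
  'e': [1/3 + 1/3*2/3, 1/3 + 1/3*1/1) = [5/9, 2/3) <- contains code 11/18
  emit 'e', narrow to [5/9, 2/3)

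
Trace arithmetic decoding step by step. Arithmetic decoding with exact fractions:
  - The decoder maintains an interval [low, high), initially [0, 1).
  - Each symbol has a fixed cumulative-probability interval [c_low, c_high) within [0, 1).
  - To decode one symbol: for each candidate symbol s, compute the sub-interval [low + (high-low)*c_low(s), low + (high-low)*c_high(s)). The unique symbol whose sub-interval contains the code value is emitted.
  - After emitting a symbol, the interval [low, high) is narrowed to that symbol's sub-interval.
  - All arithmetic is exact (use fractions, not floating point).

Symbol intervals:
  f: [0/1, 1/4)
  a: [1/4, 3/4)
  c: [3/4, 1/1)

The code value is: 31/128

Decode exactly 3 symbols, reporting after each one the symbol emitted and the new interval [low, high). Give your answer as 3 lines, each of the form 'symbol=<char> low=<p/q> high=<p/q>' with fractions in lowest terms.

Answer: symbol=f low=0/1 high=1/4
symbol=c low=3/16 high=1/4
symbol=c low=15/64 high=1/4

Derivation:
Step 1: interval [0/1, 1/1), width = 1/1 - 0/1 = 1/1
  'f': [0/1 + 1/1*0/1, 0/1 + 1/1*1/4) = [0/1, 1/4) <- contains code 31/128
  'a': [0/1 + 1/1*1/4, 0/1 + 1/1*3/4) = [1/4, 3/4)
  'c': [0/1 + 1/1*3/4, 0/1 + 1/1*1/1) = [3/4, 1/1)
  emit 'f', narrow to [0/1, 1/4)
Step 2: interval [0/1, 1/4), width = 1/4 - 0/1 = 1/4
  'f': [0/1 + 1/4*0/1, 0/1 + 1/4*1/4) = [0/1, 1/16)
  'a': [0/1 + 1/4*1/4, 0/1 + 1/4*3/4) = [1/16, 3/16)
  'c': [0/1 + 1/4*3/4, 0/1 + 1/4*1/1) = [3/16, 1/4) <- contains code 31/128
  emit 'c', narrow to [3/16, 1/4)
Step 3: interval [3/16, 1/4), width = 1/4 - 3/16 = 1/16
  'f': [3/16 + 1/16*0/1, 3/16 + 1/16*1/4) = [3/16, 13/64)
  'a': [3/16 + 1/16*1/4, 3/16 + 1/16*3/4) = [13/64, 15/64)
  'c': [3/16 + 1/16*3/4, 3/16 + 1/16*1/1) = [15/64, 1/4) <- contains code 31/128
  emit 'c', narrow to [15/64, 1/4)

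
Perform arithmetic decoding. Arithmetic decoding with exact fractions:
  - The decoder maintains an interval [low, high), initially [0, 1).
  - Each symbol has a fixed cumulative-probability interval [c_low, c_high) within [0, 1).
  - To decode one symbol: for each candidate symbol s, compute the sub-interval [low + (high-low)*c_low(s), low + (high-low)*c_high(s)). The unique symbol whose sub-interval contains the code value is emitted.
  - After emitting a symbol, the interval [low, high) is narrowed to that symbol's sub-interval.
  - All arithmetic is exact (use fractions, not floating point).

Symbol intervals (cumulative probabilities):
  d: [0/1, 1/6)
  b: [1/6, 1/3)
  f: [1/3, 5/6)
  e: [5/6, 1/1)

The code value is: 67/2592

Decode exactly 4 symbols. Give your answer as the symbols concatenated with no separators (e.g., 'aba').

Step 1: interval [0/1, 1/1), width = 1/1 - 0/1 = 1/1
  'd': [0/1 + 1/1*0/1, 0/1 + 1/1*1/6) = [0/1, 1/6) <- contains code 67/2592
  'b': [0/1 + 1/1*1/6, 0/1 + 1/1*1/3) = [1/6, 1/3)
  'f': [0/1 + 1/1*1/3, 0/1 + 1/1*5/6) = [1/3, 5/6)
  'e': [0/1 + 1/1*5/6, 0/1 + 1/1*1/1) = [5/6, 1/1)
  emit 'd', narrow to [0/1, 1/6)
Step 2: interval [0/1, 1/6), width = 1/6 - 0/1 = 1/6
  'd': [0/1 + 1/6*0/1, 0/1 + 1/6*1/6) = [0/1, 1/36) <- contains code 67/2592
  'b': [0/1 + 1/6*1/6, 0/1 + 1/6*1/3) = [1/36, 1/18)
  'f': [0/1 + 1/6*1/3, 0/1 + 1/6*5/6) = [1/18, 5/36)
  'e': [0/1 + 1/6*5/6, 0/1 + 1/6*1/1) = [5/36, 1/6)
  emit 'd', narrow to [0/1, 1/36)
Step 3: interval [0/1, 1/36), width = 1/36 - 0/1 = 1/36
  'd': [0/1 + 1/36*0/1, 0/1 + 1/36*1/6) = [0/1, 1/216)
  'b': [0/1 + 1/36*1/6, 0/1 + 1/36*1/3) = [1/216, 1/108)
  'f': [0/1 + 1/36*1/3, 0/1 + 1/36*5/6) = [1/108, 5/216)
  'e': [0/1 + 1/36*5/6, 0/1 + 1/36*1/1) = [5/216, 1/36) <- contains code 67/2592
  emit 'e', narrow to [5/216, 1/36)
Step 4: interval [5/216, 1/36), width = 1/36 - 5/216 = 1/216
  'd': [5/216 + 1/216*0/1, 5/216 + 1/216*1/6) = [5/216, 31/1296)
  'b': [5/216 + 1/216*1/6, 5/216 + 1/216*1/3) = [31/1296, 2/81)
  'f': [5/216 + 1/216*1/3, 5/216 + 1/216*5/6) = [2/81, 35/1296) <- contains code 67/2592
  'e': [5/216 + 1/216*5/6, 5/216 + 1/216*1/1) = [35/1296, 1/36)
  emit 'f', narrow to [2/81, 35/1296)

Answer: ddef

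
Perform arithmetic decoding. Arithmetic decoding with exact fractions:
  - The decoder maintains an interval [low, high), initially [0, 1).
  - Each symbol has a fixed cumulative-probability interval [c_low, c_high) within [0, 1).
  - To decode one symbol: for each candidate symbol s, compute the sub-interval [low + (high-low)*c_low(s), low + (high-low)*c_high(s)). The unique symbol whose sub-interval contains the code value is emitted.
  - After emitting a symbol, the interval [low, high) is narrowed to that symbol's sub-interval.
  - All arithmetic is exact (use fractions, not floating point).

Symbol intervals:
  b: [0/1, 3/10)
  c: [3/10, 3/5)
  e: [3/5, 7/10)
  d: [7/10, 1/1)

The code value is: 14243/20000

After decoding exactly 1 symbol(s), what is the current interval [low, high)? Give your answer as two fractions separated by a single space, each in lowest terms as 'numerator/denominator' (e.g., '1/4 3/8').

Answer: 7/10 1/1

Derivation:
Step 1: interval [0/1, 1/1), width = 1/1 - 0/1 = 1/1
  'b': [0/1 + 1/1*0/1, 0/1 + 1/1*3/10) = [0/1, 3/10)
  'c': [0/1 + 1/1*3/10, 0/1 + 1/1*3/5) = [3/10, 3/5)
  'e': [0/1 + 1/1*3/5, 0/1 + 1/1*7/10) = [3/5, 7/10)
  'd': [0/1 + 1/1*7/10, 0/1 + 1/1*1/1) = [7/10, 1/1) <- contains code 14243/20000
  emit 'd', narrow to [7/10, 1/1)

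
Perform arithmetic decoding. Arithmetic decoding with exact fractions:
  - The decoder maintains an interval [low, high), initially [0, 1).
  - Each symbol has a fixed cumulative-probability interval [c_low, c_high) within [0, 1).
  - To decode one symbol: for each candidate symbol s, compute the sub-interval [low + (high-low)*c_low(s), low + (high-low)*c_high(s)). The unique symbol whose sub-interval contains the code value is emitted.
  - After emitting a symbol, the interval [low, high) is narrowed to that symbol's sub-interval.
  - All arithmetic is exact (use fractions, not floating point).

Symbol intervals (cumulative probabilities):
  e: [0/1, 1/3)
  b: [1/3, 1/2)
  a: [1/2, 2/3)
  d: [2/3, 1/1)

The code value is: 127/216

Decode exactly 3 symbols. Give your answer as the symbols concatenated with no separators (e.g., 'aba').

Step 1: interval [0/1, 1/1), width = 1/1 - 0/1 = 1/1
  'e': [0/1 + 1/1*0/1, 0/1 + 1/1*1/3) = [0/1, 1/3)
  'b': [0/1 + 1/1*1/3, 0/1 + 1/1*1/2) = [1/3, 1/2)
  'a': [0/1 + 1/1*1/2, 0/1 + 1/1*2/3) = [1/2, 2/3) <- contains code 127/216
  'd': [0/1 + 1/1*2/3, 0/1 + 1/1*1/1) = [2/3, 1/1)
  emit 'a', narrow to [1/2, 2/3)
Step 2: interval [1/2, 2/3), width = 2/3 - 1/2 = 1/6
  'e': [1/2 + 1/6*0/1, 1/2 + 1/6*1/3) = [1/2, 5/9)
  'b': [1/2 + 1/6*1/3, 1/2 + 1/6*1/2) = [5/9, 7/12)
  'a': [1/2 + 1/6*1/2, 1/2 + 1/6*2/3) = [7/12, 11/18) <- contains code 127/216
  'd': [1/2 + 1/6*2/3, 1/2 + 1/6*1/1) = [11/18, 2/3)
  emit 'a', narrow to [7/12, 11/18)
Step 3: interval [7/12, 11/18), width = 11/18 - 7/12 = 1/36
  'e': [7/12 + 1/36*0/1, 7/12 + 1/36*1/3) = [7/12, 16/27) <- contains code 127/216
  'b': [7/12 + 1/36*1/3, 7/12 + 1/36*1/2) = [16/27, 43/72)
  'a': [7/12 + 1/36*1/2, 7/12 + 1/36*2/3) = [43/72, 65/108)
  'd': [7/12 + 1/36*2/3, 7/12 + 1/36*1/1) = [65/108, 11/18)
  emit 'e', narrow to [7/12, 16/27)

Answer: aae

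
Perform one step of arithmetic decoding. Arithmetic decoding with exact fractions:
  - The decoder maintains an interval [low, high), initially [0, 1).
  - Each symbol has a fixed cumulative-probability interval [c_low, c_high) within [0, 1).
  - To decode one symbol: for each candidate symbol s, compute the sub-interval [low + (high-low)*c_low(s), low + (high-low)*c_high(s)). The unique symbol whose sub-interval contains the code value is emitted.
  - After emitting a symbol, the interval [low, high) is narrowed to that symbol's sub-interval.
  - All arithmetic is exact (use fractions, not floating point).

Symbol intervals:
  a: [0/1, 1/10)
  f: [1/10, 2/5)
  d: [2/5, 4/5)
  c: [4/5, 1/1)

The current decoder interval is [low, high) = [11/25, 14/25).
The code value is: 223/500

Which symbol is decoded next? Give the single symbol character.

Answer: a

Derivation:
Interval width = high − low = 14/25 − 11/25 = 3/25
Scaled code = (code − low) / width = (223/500 − 11/25) / 3/25 = 1/20
  a: [0/1, 1/10) ← scaled code falls here ✓
  f: [1/10, 2/5) 
  d: [2/5, 4/5) 
  c: [4/5, 1/1) 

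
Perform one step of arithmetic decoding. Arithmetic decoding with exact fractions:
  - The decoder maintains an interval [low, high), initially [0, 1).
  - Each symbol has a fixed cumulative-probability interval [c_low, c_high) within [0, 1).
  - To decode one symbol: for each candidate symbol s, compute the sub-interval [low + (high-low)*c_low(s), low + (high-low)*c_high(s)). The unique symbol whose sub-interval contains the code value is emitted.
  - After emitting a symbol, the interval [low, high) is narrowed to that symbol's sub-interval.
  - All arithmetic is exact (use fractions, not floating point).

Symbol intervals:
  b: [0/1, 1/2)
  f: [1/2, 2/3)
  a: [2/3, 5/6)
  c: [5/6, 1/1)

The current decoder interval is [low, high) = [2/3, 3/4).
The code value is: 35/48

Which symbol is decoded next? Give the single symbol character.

Answer: a

Derivation:
Interval width = high − low = 3/4 − 2/3 = 1/12
Scaled code = (code − low) / width = (35/48 − 2/3) / 1/12 = 3/4
  b: [0/1, 1/2) 
  f: [1/2, 2/3) 
  a: [2/3, 5/6) ← scaled code falls here ✓
  c: [5/6, 1/1) 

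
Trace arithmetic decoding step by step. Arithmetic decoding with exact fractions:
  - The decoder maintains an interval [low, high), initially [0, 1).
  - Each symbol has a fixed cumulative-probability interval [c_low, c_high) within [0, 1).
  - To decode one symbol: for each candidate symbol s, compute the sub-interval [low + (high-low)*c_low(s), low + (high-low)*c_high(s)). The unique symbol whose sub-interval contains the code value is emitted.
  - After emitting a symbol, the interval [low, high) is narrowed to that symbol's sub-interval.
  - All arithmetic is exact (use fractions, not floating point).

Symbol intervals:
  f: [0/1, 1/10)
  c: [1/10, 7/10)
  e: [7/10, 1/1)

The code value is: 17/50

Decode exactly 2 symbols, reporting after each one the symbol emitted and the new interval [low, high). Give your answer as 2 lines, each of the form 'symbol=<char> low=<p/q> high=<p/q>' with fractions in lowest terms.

Step 1: interval [0/1, 1/1), width = 1/1 - 0/1 = 1/1
  'f': [0/1 + 1/1*0/1, 0/1 + 1/1*1/10) = [0/1, 1/10)
  'c': [0/1 + 1/1*1/10, 0/1 + 1/1*7/10) = [1/10, 7/10) <- contains code 17/50
  'e': [0/1 + 1/1*7/10, 0/1 + 1/1*1/1) = [7/10, 1/1)
  emit 'c', narrow to [1/10, 7/10)
Step 2: interval [1/10, 7/10), width = 7/10 - 1/10 = 3/5
  'f': [1/10 + 3/5*0/1, 1/10 + 3/5*1/10) = [1/10, 4/25)
  'c': [1/10 + 3/5*1/10, 1/10 + 3/5*7/10) = [4/25, 13/25) <- contains code 17/50
  'e': [1/10 + 3/5*7/10, 1/10 + 3/5*1/1) = [13/25, 7/10)
  emit 'c', narrow to [4/25, 13/25)

Answer: symbol=c low=1/10 high=7/10
symbol=c low=4/25 high=13/25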